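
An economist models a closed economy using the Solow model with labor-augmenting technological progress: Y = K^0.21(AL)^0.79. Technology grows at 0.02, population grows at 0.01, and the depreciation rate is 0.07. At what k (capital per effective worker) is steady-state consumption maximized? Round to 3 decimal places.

k_gold ≈ 2.558

n + g + δ = 0.01 + 0.02 + 0.07 = 0.1.
Maximizing c = f(k) − (n+g+δ)·k gives f'(k) = n+g+δ, i.e. 0.21·k^(0.21−1) = 0.1, so k_gold = (0.21/0.1)^(1/0.79) ≈ 2.5578.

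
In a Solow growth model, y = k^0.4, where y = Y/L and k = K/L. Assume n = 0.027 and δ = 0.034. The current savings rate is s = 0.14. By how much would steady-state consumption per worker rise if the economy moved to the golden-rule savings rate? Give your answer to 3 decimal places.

n + δ = 0.027 + 0.034 = 0.061.
Current steady state (s = 0.14): k* = (0.14/0.061)^(1/0.6) ≈ 3.9933, y* = 3.9933^0.4 ≈ 1.7399, c* = (1−0.14)·1.7399 ≈ 1.4963.
Maximizing c = f(k) − (n+δ)·k gives f'(k) = n+δ, i.e. 0.4·k^(0.4−1) = 0.061, so k_gold = (0.4/0.061)^(1/0.6) ≈ 22.9730.
y_gold = 22.9730^0.4 ≈ 3.5034, c_gold = y_gold − 0.061·k_gold ≈ 2.1020.
Gain: Δc = 2.1020 − 1.4963 ≈ 0.6057.

Δc ≈ 0.606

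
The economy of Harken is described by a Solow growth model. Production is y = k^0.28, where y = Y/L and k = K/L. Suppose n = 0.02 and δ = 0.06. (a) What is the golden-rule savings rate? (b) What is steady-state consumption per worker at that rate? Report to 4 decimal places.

(a) s_gold = 0.2800; (b) c_gold ≈ 1.1720

n + δ = 0.02 + 0.06 = 0.08.
For Cobb-Douglas, s_gold equals capital's share: s_gold = 0.28.
Maximizing c = f(k) − (n+δ)·k gives f'(k) = n+δ, i.e. 0.28·k^(0.28−1) = 0.08, so k_gold = (0.28/0.08)^(1/0.72) ≈ 5.6971.
y_gold = 5.6971^0.28 ≈ 1.6277; c_gold = (1−0.28)·y_gold ≈ 1.1720.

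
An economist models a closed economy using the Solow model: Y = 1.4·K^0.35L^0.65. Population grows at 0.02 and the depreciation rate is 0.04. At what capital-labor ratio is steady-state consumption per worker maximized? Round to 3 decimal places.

k_gold ≈ 25.301

Break-even investment rate: n + δ = 0.02 + 0.04 = 0.06.
Maximizing c = f(k) − (n+δ)·k gives f'(k) = n+δ, i.e. 0.35·1.4·k^(0.35−1) = 0.06, so k_gold = (0.35·1.4/0.06)^(1/0.65) ≈ 25.3015.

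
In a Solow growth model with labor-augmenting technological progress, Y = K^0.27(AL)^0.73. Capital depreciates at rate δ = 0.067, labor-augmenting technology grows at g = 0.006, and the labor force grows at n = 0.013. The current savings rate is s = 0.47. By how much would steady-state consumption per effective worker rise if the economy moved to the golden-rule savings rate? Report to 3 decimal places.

Break-even investment rate: n + g + δ = 0.013 + 0.006 + 0.067 = 0.086.
Current steady state (s = 0.47): k* = (0.47/0.086)^(1/0.73) ≈ 10.2426, y* = 10.2426^0.27 ≈ 1.8742, c* = (1−0.47)·1.8742 ≈ 0.9933.
Setting f'(k) = n+g+δ gives 0.27·k^(0.27−1) = 0.086, hence k_gold = (0.27/0.086)^(1/0.73) ≈ 4.7933.
y_gold = 4.7933^0.27 ≈ 1.5268, c_gold = y_gold − 0.086·k_gold ≈ 1.1145.
Gain: Δc = 1.1145 − 0.9933 ≈ 0.1212.

Δc ≈ 0.121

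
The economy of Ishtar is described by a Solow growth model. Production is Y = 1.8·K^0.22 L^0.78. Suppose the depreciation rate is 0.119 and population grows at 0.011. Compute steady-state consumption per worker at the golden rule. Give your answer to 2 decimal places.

c_gold ≈ 1.92

Break-even investment rate: n + δ = 0.011 + 0.119 = 0.13.
Golden rule sets MPK = n+δ: 0.22·1.8·k^(0.22−1) = 0.13, so k_gold = (0.22·1.8/0.13)^(1/0.78) ≈ 4.1706.
y_gold = 1.8·4.1706^0.22 ≈ 2.4644.
c_gold = y_gold − (n+δ)·k_gold = 2.4644 − 0.13·4.1706 ≈ 1.9223.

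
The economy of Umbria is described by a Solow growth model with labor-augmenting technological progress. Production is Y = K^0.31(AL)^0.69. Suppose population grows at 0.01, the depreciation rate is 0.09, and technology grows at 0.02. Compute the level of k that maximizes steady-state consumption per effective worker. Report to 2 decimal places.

Break-even investment rate: n + g + δ = 0.01 + 0.02 + 0.09 = 0.12.
Setting f'(k) = n+g+δ gives 0.31·k^(0.31−1) = 0.12, hence k_gold = (0.31/0.12)^(1/0.69) ≈ 3.9570.

k_gold ≈ 3.96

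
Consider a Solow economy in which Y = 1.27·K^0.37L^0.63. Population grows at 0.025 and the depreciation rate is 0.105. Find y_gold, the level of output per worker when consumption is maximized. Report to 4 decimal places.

The effective depreciation rate is n + δ = 0.025 + 0.105 = 0.13.
At the golden rule the marginal product of capital equals n+δ: 0.37·1.27·k^(0.37−1) = 0.13. Solving, k_gold = (0.37·1.27/0.13)^(1/0.63) ≈ 7.6880.
Output: y_gold = 1.27·k_gold^0.37 = 1.27·7.6880^0.37 ≈ 2.7012.

y_gold ≈ 2.7012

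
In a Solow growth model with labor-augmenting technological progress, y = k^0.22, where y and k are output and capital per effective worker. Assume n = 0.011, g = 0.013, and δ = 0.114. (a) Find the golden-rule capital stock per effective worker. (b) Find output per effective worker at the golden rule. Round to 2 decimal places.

Capital per effective worker breaks even when investment replaces (n + g + δ)·k; here n + g + δ = 0.138.
Setting f'(k) = n+g+δ gives 0.22·k^(0.22−1) = 0.138, hence k_gold = (0.22/0.138)^(1/0.78) ≈ 1.8183.
y_gold = 1.8183^0.22 ≈ 1.1406.

(a) k_gold ≈ 1.82; (b) y_gold ≈ 1.14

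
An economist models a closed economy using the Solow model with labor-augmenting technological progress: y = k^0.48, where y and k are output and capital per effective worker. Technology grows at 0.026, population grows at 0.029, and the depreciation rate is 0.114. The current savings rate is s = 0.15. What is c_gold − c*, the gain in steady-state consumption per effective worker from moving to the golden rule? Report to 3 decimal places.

Δc ≈ 0.602

Break-even investment rate: n + g + δ = 0.029 + 0.026 + 0.114 = 0.169.
Current steady state (s = 0.15): k* = (0.15/0.169)^(1/0.52) ≈ 0.7950, y* = 0.7950^0.48 ≈ 0.8958, c* = (1−0.15)·0.8958 ≈ 0.7614.
Golden rule sets MPK = n+g+δ: 0.48·k^(0.48−1) = 0.169, so k_gold = (0.48/0.169)^(1/0.52) ≈ 7.4445.
y_gold = 7.4445^0.48 ≈ 2.6211, c_gold = y_gold − 0.169·k_gold ≈ 1.3630.
Gain: Δc = 1.3630 − 0.7614 ≈ 0.6016.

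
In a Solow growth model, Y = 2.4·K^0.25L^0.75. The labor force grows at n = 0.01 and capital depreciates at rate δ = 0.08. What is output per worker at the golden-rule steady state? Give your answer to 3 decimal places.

Capital per worker breaks even when investment replaces (n + δ)·k; here n + δ = 0.09.
Golden rule sets MPK = n+δ: 0.25·2.4·k^(0.25−1) = 0.09, so k_gold = (0.25·2.4/0.09)^(1/0.75) ≈ 12.5471.
Output: y_gold = 2.4·k_gold^0.25 = 2.4·12.5471^0.25 ≈ 4.5170.

y_gold ≈ 4.517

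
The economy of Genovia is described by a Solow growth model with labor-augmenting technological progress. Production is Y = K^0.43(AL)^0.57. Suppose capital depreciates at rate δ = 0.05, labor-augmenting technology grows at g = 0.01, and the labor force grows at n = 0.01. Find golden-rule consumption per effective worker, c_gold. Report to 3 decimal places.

Capital per effective worker breaks even when investment replaces (n + g + δ)·k; here n + g + δ = 0.07.
Golden rule sets MPK = n+g+δ: 0.43·k^(0.43−1) = 0.07, so k_gold = (0.43/0.07)^(1/0.57) ≈ 24.1605.
y_gold = 24.1605^0.43 ≈ 3.9331.
c_gold = y_gold − (n+g+δ)·k_gold = 3.9331 − 0.07·24.1605 ≈ 2.2419.

c_gold ≈ 2.242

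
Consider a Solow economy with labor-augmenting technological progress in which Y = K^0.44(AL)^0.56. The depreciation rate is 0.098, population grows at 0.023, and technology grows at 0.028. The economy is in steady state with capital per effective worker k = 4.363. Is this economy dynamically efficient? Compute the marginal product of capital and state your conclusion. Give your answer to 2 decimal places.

The effective depreciation rate is n + g + δ = 0.023 + 0.028 + 0.098 = 0.149.
MPK = 0.44·k^(0.44−1) = 0.44·4.363^(-0.56) ≈ 0.1928.
MPK > 0.149, so the economy is dynamically efficient (under-saving).

dynamically efficient; MPK ≈ 0.19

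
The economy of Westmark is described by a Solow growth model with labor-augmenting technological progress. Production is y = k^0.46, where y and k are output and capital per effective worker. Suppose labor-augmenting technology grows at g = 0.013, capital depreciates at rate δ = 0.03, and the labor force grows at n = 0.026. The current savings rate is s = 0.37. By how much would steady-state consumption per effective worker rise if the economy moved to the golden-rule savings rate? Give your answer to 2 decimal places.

The effective depreciation rate is n + g + δ = 0.026 + 0.013 + 0.03 = 0.069.
Current steady state (s = 0.37): k* = (0.37/0.069)^(1/0.54) ≈ 22.4209, y* = 22.4209^0.46 ≈ 4.1812, c* = (1−0.37)·4.1812 ≈ 2.6342.
Maximizing c = f(k) − (n+g+δ)·k gives f'(k) = n+g+δ, i.e. 0.46·k^(0.46−1) = 0.069, so k_gold = (0.46/0.069)^(1/0.54) ≈ 33.5550.
y_gold = 33.5550^0.46 ≈ 5.0332, c_gold = y_gold − 0.069·k_gold ≈ 2.7180.
Gain: Δc = 2.7180 − 2.6342 ≈ 0.0838.

Δc ≈ 0.08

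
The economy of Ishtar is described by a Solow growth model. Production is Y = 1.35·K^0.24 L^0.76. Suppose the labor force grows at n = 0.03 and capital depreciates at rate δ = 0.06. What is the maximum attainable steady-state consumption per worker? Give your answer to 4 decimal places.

c_gold ≈ 1.5375

The effective depreciation rate is n + δ = 0.03 + 0.06 = 0.09.
Maximizing c = f(k) − (n+δ)·k gives f'(k) = n+δ, i.e. 0.24·1.35·k^(0.24−1) = 0.09, so k_gold = (0.24·1.35/0.09)^(1/0.76) ≈ 5.3948.
y_gold = 1.35·5.3948^0.24 ≈ 2.0231.
c_gold = y_gold − (n+δ)·k_gold = 2.0231 − 0.09·5.3948 ≈ 1.5375.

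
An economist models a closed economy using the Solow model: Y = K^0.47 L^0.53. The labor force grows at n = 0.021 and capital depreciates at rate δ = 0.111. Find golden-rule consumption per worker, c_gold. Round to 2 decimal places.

c_gold ≈ 1.63

Break-even investment rate: n + δ = 0.021 + 0.111 = 0.132.
Setting f'(k) = n+δ gives 0.47·k^(0.47−1) = 0.132, hence k_gold = (0.47/0.132)^(1/0.53) ≈ 10.9802.
y_gold = 10.9802^0.47 ≈ 3.0838.
c_gold = y_gold − (n+δ)·k_gold = 3.0838 − 0.132·10.9802 ≈ 1.6344.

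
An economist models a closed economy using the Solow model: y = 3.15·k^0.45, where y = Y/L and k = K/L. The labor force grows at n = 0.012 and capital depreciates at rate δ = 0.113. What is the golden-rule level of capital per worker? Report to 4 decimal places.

Capital per worker breaks even when investment replaces (n + δ)·k; here n + δ = 0.125.
Golden rule sets MPK = n+δ: 0.45·3.15·k^(0.45−1) = 0.125, so k_gold = (0.45·3.15/0.125)^(1/0.55) ≈ 82.6948.

k_gold ≈ 82.6948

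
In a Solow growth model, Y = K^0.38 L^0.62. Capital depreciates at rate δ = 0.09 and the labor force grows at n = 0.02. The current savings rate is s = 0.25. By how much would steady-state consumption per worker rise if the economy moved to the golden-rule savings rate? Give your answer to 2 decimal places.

Δc ≈ 0.08

The effective depreciation rate is n + δ = 0.02 + 0.09 = 0.11.
Current steady state (s = 0.25): k* = (0.25/0.11)^(1/0.62) ≈ 3.7590, y* = 3.7590^0.38 ≈ 1.6540, c* = (1−0.25)·1.6540 ≈ 1.2405.
Setting f'(k) = n+δ gives 0.38·k^(0.38−1) = 0.11, hence k_gold = (0.38/0.11)^(1/0.62) ≈ 7.3854.
y_gold = 7.3854^0.38 ≈ 2.1379, c_gold = y_gold − 0.11·k_gold ≈ 1.3255.
Gain: Δc = 1.3255 − 1.2405 ≈ 0.0850.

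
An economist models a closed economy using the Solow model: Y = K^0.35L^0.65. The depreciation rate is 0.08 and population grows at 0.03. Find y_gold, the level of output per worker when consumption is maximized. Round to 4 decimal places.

y_gold ≈ 1.8650

Capital per worker breaks even when investment replaces (n + δ)·k; here n + δ = 0.11.
Setting f'(k) = n+δ gives 0.35·k^(0.35−1) = 0.11, hence k_gold = (0.35/0.11)^(1/0.65) ≈ 5.9340.
Output: y_gold = k_gold^0.35 = 5.9340^0.35 ≈ 1.8650.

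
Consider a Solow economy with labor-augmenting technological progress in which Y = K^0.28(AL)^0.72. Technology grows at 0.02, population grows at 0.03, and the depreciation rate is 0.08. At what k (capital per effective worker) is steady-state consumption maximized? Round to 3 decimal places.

k_gold ≈ 2.903

Break-even investment rate: n + g + δ = 0.03 + 0.02 + 0.08 = 0.13.
Setting f'(k) = n+g+δ gives 0.28·k^(0.28−1) = 0.13, hence k_gold = (0.28/0.13)^(1/0.72) ≈ 2.9027.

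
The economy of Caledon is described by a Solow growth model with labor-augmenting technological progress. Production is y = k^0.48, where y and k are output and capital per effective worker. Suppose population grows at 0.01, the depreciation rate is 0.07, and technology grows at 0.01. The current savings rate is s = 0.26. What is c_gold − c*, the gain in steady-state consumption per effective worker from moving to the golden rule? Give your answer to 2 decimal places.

Capital per effective worker breaks even when investment replaces (n + g + δ)·k; here n + g + δ = 0.09.
Current steady state (s = 0.26): k* = (0.26/0.09)^(1/0.52) ≈ 7.6917, y* = 7.6917^0.48 ≈ 2.6625, c* = (1−0.26)·2.6625 ≈ 1.9703.
At the golden rule the marginal product of capital equals n+g+δ: 0.48·k^(0.48−1) = 0.09. Solving, k_gold = (0.48/0.09)^(1/0.52) ≈ 25.0077.
y_gold = 25.0077^0.48 ≈ 4.6890, c_gold = y_gold − 0.09·k_gold ≈ 2.4383.
Gain: Δc = 2.4383 − 1.9703 ≈ 0.4680.

Δc ≈ 0.47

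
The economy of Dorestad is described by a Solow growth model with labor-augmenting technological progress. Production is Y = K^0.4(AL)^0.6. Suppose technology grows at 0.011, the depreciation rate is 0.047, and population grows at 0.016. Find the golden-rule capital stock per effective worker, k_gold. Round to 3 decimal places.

k_gold ≈ 16.649

Capital per effective worker breaks even when investment replaces (n + g + δ)·k; here n + g + δ = 0.074.
Golden rule sets MPK = n+g+δ: 0.4·k^(0.4−1) = 0.074, so k_gold = (0.4/0.074)^(1/0.6) ≈ 16.6487.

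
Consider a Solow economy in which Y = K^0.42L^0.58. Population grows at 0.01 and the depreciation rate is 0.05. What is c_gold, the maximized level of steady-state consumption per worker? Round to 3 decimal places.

n + δ = 0.01 + 0.05 = 0.06.
Golden rule sets MPK = n+δ: 0.42·k^(0.42−1) = 0.06, so k_gold = (0.42/0.06)^(1/0.58) ≈ 28.6461.
y_gold = 28.6461^0.42 ≈ 4.0923.
c_gold = y_gold − (n+δ)·k_gold = 4.0923 − 0.06·28.6461 ≈ 2.3735.

c_gold ≈ 2.374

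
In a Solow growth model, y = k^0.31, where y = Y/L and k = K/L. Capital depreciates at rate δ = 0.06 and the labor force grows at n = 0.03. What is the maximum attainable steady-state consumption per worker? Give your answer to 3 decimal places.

n + δ = 0.03 + 0.06 = 0.09.
Setting f'(k) = n+δ gives 0.31·k^(0.31−1) = 0.09, hence k_gold = (0.31/0.09)^(1/0.69) ≈ 6.0039.
y_gold = 6.0039^0.31 ≈ 1.7431.
c_gold = y_gold − (n+δ)·k_gold = 1.7431 − 0.09·6.0039 ≈ 1.2027.

c_gold ≈ 1.203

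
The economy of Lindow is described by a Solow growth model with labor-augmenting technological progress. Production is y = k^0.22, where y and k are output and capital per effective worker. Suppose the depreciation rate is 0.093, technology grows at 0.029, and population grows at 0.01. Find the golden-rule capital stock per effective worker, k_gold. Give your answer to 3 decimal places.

Capital per effective worker breaks even when investment replaces (n + g + δ)·k; here n + g + δ = 0.132.
At the golden rule the marginal product of capital equals n+g+δ: 0.22·k^(0.22−1) = 0.132. Solving, k_gold = (0.22/0.132)^(1/0.78) ≈ 1.9250.

k_gold ≈ 1.925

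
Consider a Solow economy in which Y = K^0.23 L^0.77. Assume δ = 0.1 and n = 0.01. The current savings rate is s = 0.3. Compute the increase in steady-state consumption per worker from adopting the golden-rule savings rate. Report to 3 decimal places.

Δc ≈ 0.015

n + δ = 0.01 + 0.1 = 0.11.
Current steady state (s = 0.3): k* = (0.3/0.11)^(1/0.77) ≈ 3.6803, y* = 3.6803^0.23 ≈ 1.3494, c* = (1−0.3)·1.3494 ≈ 0.9446.
Setting f'(k) = n+δ gives 0.23·k^(0.23−1) = 0.11, hence k_gold = (0.23/0.11)^(1/0.77) ≈ 2.6063.
y_gold = 2.6063^0.23 ≈ 1.2465, c_gold = y_gold − 0.11·k_gold ≈ 0.9598.
Gain: Δc = 0.9598 − 0.9446 ≈ 0.0152.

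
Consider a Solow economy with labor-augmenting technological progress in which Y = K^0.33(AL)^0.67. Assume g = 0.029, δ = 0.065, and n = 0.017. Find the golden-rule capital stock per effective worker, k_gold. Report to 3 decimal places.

k_gold ≈ 5.085

Capital per effective worker breaks even when investment replaces (n + g + δ)·k; here n + g + δ = 0.111.
Maximizing c = f(k) − (n+g+δ)·k gives f'(k) = n+g+δ, i.e. 0.33·k^(0.33−1) = 0.111, so k_gold = (0.33/0.111)^(1/0.67) ≈ 5.0846.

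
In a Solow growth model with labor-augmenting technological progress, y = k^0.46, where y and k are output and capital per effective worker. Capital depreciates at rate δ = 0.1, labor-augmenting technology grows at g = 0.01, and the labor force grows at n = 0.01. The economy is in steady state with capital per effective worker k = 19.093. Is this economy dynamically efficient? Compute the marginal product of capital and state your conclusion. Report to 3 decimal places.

n + g + δ = 0.01 + 0.01 + 0.1 = 0.12.
MPK = 0.46·k^(0.46−1) = 0.46·19.093^(-0.54) ≈ 0.0936.
MPK < 0.12, so the economy is dynamically inefficient (over-saving).

dynamically inefficient; MPK ≈ 0.094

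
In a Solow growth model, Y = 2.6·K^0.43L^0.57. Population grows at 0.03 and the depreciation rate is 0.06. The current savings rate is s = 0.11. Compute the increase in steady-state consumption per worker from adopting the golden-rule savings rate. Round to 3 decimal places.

n + δ = 0.03 + 0.06 = 0.09.
Current steady state (s = 0.11): k* = (0.11·2.6/0.09)^(1/0.57) ≈ 7.6018, y* = 2.6·7.6018^0.43 ≈ 6.2197, c* = (1−0.11)·6.2197 ≈ 5.5355.
Maximizing c = f(k) − (n+δ)·k gives f'(k) = n+δ, i.e. 0.43·2.6·k^(0.43−1) = 0.09, so k_gold = (0.43·2.6/0.09)^(1/0.57) ≈ 83.1090.
y_gold = 2.6·83.1090^0.43 ≈ 17.3949, c_gold = y_gold − 0.09·k_gold ≈ 9.9151.
Gain: Δc = 9.9151 − 5.5355 ≈ 4.3796.

Δc ≈ 4.380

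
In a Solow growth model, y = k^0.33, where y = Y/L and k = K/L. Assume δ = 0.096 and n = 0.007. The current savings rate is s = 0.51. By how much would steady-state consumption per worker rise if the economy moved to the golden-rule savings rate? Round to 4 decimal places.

Δc ≈ 0.1115

n + δ = 0.007 + 0.096 = 0.103.
Current steady state (s = 0.51): k* = (0.51/0.103)^(1/0.67) ≈ 10.8872, y* = 10.8872^0.33 ≈ 2.1988, c* = (1−0.51)·2.1988 ≈ 1.0774.
Setting f'(k) = n+δ gives 0.33·k^(0.33−1) = 0.103, hence k_gold = (0.33/0.103)^(1/0.67) ≈ 5.6851.
y_gold = 5.6851^0.33 ≈ 1.7745, c_gold = y_gold − 0.103·k_gold ≈ 1.1889.
Gain: Δc = 1.1889 − 1.0774 ≈ 0.1115.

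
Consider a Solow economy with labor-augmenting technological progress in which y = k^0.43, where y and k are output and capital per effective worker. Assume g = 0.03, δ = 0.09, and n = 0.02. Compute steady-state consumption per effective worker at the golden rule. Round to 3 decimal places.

n + g + δ = 0.02 + 0.03 + 0.09 = 0.14.
At the golden rule the marginal product of capital equals n+g+δ: 0.43·k^(0.43−1) = 0.14. Solving, k_gold = (0.43/0.14)^(1/0.57) ≈ 7.1612.
y_gold = 7.1612^0.43 ≈ 2.3315.
c_gold = y_gold − (n+g+δ)·k_gold = 2.3315 − 0.14·7.1612 ≈ 1.3290.

c_gold ≈ 1.329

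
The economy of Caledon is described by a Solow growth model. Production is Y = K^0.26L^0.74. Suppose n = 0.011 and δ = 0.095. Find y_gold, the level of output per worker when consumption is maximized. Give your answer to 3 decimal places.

y_gold ≈ 1.371

Capital per worker breaks even when investment replaces (n + δ)·k; here n + δ = 0.106.
Maximizing c = f(k) − (n+δ)·k gives f'(k) = n+δ, i.e. 0.26·k^(0.26−1) = 0.106, so k_gold = (0.26/0.106)^(1/0.74) ≈ 3.3618.
Output: y_gold = k_gold^0.26 = 3.3618^0.26 ≈ 1.3706.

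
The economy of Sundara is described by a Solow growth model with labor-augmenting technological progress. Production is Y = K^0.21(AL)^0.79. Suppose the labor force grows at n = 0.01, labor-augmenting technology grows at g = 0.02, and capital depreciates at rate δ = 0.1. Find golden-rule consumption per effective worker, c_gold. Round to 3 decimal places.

c_gold ≈ 0.897

n + g + δ = 0.01 + 0.02 + 0.1 = 0.13.
Golden rule sets MPK = n+g+δ: 0.21·k^(0.21−1) = 0.13, so k_gold = (0.21/0.13)^(1/0.79) ≈ 1.8350.
y_gold = 1.8350^0.21 ≈ 1.1360.
c_gold = y_gold − (n+g+δ)·k_gold = 1.1360 − 0.13·1.8350 ≈ 0.8974.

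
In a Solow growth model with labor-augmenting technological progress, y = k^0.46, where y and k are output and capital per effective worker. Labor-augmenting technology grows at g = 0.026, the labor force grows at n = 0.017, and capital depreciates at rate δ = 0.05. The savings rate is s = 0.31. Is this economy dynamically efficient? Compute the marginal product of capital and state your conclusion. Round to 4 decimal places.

dynamically efficient; MPK ≈ 0.1380

The effective depreciation rate is n + g + δ = 0.017 + 0.026 + 0.05 = 0.093.
Steady-state k*: s·k^0.46 = 0.093·k gives k* = (0.31/0.093)^(1/0.54) ≈ 9.2960.
MPK = 0.46·9.2960^(-0.54) ≈ 0.1380.
MPK > n+g+δ = 0.093, so the economy is dynamically efficient (under-saving).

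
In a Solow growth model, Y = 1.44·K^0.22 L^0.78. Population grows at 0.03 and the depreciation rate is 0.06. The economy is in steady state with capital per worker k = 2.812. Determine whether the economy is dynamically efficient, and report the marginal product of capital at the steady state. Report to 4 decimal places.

n + δ = 0.03 + 0.06 = 0.09.
MPK = 0.22·1.44·k^(0.22−1) = 0.22·1.44·2.812^(-0.78) ≈ 0.1414.
MPK > 0.09, so the economy is dynamically efficient (under-saving).

dynamically efficient; MPK ≈ 0.1414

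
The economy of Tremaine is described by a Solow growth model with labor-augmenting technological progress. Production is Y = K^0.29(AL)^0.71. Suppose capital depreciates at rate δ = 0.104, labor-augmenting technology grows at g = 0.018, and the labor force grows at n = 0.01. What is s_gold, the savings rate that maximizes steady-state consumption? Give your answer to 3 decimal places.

s_gold = 0.290

Break-even investment rate: n + g + δ = 0.01 + 0.018 + 0.104 = 0.132.
At the golden rule MPK = n+g+δ, and in any Cobb-Douglas steady state s = (n+g+δ)·k/y = MPK·k/y = capital's share 0.29.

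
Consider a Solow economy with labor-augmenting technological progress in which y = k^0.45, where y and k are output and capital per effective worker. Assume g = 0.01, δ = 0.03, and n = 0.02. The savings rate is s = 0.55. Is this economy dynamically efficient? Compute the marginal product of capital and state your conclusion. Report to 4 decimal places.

Break-even investment rate: n + g + δ = 0.02 + 0.01 + 0.03 = 0.06.
Steady-state k*: s·k^0.45 = 0.06·k gives k* = (0.55/0.06)^(1/0.55) ≈ 56.1662.
MPK = 0.45·56.1662^(-0.55) ≈ 0.0491.
MPK < n+g+δ = 0.06, so the economy is dynamically inefficient (over-saving).

dynamically inefficient; MPK ≈ 0.0491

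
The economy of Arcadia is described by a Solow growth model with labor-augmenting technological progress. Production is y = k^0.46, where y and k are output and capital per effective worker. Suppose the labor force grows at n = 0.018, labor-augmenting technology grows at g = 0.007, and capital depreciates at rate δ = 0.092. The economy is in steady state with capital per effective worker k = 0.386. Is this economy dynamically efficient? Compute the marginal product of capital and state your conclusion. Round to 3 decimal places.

dynamically efficient; MPK ≈ 0.769

Break-even investment rate: n + g + δ = 0.018 + 0.007 + 0.092 = 0.117.
MPK = 0.46·k^(0.46−1) = 0.46·0.386^(-0.54) ≈ 0.7691.
MPK > 0.117, so the economy is dynamically efficient (under-saving).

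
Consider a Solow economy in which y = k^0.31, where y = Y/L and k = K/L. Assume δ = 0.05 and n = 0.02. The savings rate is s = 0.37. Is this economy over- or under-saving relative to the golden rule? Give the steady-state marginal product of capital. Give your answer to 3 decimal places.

over-saving; MPK ≈ 0.059

Capital per worker breaks even when investment replaces (n + δ)·k; here n + δ = 0.07.
Steady-state k*: s·k^0.31 = 0.07·k gives k* = (0.37/0.07)^(1/0.69) ≈ 11.1680.
MPK = 0.31·11.1680^(-0.69) ≈ 0.0586.
MPK < n+δ = 0.07, so the economy is dynamically inefficient (over-saving).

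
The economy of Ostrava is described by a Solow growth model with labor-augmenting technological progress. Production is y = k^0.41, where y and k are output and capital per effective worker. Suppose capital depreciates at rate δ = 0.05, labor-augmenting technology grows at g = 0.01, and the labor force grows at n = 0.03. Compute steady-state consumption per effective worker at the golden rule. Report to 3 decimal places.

The effective depreciation rate is n + g + δ = 0.03 + 0.01 + 0.05 = 0.09.
Maximizing c = f(k) − (n+g+δ)·k gives f'(k) = n+g+δ, i.e. 0.41·k^(0.41−1) = 0.09, so k_gold = (0.41/0.09)^(1/0.59) ≈ 13.0669.
y_gold = 13.0669^0.41 ≈ 2.8683.
c_gold = y_gold − (n+g+δ)·k_gold = 2.8683 − 0.09·13.0669 ≈ 1.6923.

c_gold ≈ 1.692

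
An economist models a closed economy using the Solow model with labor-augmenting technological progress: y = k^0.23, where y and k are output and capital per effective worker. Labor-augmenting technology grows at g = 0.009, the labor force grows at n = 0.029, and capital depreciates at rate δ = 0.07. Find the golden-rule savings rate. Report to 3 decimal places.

s_gold = 0.230

n + g + δ = 0.029 + 0.009 + 0.07 = 0.108.
At the golden rule MPK = n+g+δ, and in any Cobb-Douglas steady state s = (n+g+δ)·k/y = MPK·k/y = capital's share 0.23.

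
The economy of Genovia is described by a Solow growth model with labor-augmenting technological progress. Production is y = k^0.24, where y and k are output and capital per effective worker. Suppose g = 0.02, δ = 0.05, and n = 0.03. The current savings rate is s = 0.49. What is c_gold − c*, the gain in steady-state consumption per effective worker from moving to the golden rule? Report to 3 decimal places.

Δc ≈ 0.160

n + g + δ = 0.03 + 0.02 + 0.05 = 0.1.
Current steady state (s = 0.49): k* = (0.49/0.1)^(1/0.76) ≈ 8.0938, y* = 8.0938^0.24 ≈ 1.6518, c* = (1−0.49)·1.6518 ≈ 0.8424.
At the golden rule the marginal product of capital equals n+g+δ: 0.24·k^(0.24−1) = 0.1. Solving, k_gold = (0.24/0.1)^(1/0.76) ≈ 3.1643.
y_gold = 3.1643^0.24 ≈ 1.3185, c_gold = y_gold − 0.1·k_gold ≈ 1.0020.
Gain: Δc = 1.0020 − 0.8424 ≈ 0.1596.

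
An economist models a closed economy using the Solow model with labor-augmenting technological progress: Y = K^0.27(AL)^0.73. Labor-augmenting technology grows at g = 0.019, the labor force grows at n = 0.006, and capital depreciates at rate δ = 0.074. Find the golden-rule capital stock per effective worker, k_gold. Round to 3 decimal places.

k_gold ≈ 3.953

n + g + δ = 0.006 + 0.019 + 0.074 = 0.099.
Maximizing c = f(k) − (n+g+δ)·k gives f'(k) = n+g+δ, i.e. 0.27·k^(0.27−1) = 0.099, so k_gold = (0.27/0.099)^(1/0.73) ≈ 3.9527.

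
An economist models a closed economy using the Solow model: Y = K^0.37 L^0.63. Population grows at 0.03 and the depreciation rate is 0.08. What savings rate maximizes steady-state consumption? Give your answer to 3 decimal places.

Capital per worker breaks even when investment replaces (n + δ)·k; here n + δ = 0.11.
At the golden rule MPK = n+δ, and in any Cobb-Douglas steady state s = (n+δ)·k/y = MPK·k/y = capital's share 0.37.

s_gold = 0.370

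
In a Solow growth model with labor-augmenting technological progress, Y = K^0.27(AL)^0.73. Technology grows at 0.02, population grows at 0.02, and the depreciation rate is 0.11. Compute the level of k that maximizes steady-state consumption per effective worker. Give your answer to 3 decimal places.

Break-even investment rate: n + g + δ = 0.02 + 0.02 + 0.11 = 0.15.
At the golden rule the marginal product of capital equals n+g+δ: 0.27·k^(0.27−1) = 0.15. Solving, k_gold = (0.27/0.15)^(1/0.73) ≈ 2.2371.

k_gold ≈ 2.237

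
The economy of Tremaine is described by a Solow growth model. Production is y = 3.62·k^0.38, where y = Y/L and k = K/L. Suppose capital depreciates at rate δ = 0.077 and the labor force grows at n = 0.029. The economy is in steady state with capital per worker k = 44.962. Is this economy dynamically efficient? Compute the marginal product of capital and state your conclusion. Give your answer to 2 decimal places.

dynamically efficient; MPK ≈ 0.13

n + δ = 0.029 + 0.077 = 0.106.
MPK = 0.38·3.62·k^(0.38−1) = 0.38·3.62·44.962^(-0.62) ≈ 0.1299.
MPK > 0.106, so the economy is dynamically efficient (under-saving).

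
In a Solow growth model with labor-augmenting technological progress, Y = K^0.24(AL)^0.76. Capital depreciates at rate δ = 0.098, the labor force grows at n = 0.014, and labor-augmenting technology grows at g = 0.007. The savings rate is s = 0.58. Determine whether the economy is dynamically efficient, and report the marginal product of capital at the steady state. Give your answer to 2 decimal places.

Capital per effective worker breaks even when investment replaces (n + g + δ)·k; here n + g + δ = 0.119.
Steady-state k*: s·k^0.24 = 0.119·k gives k* = (0.58/0.119)^(1/0.76) ≈ 8.0372.
MPK = 0.24·8.0372^(-0.76) ≈ 0.0492.
MPK < n+g+δ = 0.119, so the economy is dynamically inefficient (over-saving).

dynamically inefficient; MPK ≈ 0.05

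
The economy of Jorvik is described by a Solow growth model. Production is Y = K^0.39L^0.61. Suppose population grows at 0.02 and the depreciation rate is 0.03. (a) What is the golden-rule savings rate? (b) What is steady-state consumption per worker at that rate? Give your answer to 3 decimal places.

(a) s_gold = 0.390; (b) c_gold ≈ 2.268

n + δ = 0.02 + 0.03 = 0.05.
For Cobb-Douglas, s_gold equals capital's share: s_gold = 0.39.
Maximizing c = f(k) − (n+δ)·k gives f'(k) = n+δ, i.e. 0.39·k^(0.39−1) = 0.05, so k_gold = (0.39/0.05)^(1/0.61) ≈ 29.0035.
y_gold = 29.0035^0.39 ≈ 3.7184; c_gold = (1−0.39)·y_gold ≈ 2.2682.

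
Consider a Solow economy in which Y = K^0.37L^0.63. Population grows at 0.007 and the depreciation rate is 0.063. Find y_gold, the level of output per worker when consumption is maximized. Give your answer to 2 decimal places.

y_gold ≈ 2.66

Break-even investment rate: n + δ = 0.007 + 0.063 = 0.07.
Setting f'(k) = n+δ gives 0.37·k^(0.37−1) = 0.07, hence k_gold = (0.37/0.07)^(1/0.63) ≈ 14.0535.
Output: y_gold = k_gold^0.37 = 14.0535^0.37 ≈ 2.6588.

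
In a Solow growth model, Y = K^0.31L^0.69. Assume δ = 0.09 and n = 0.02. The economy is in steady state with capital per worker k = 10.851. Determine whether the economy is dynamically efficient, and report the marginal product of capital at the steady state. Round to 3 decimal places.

Break-even investment rate: n + δ = 0.02 + 0.09 = 0.11.
MPK = 0.31·k^(0.31−1) = 0.31·10.851^(-0.69) ≈ 0.0598.
MPK < 0.11, so the economy is dynamically inefficient (over-saving).

dynamically inefficient; MPK ≈ 0.060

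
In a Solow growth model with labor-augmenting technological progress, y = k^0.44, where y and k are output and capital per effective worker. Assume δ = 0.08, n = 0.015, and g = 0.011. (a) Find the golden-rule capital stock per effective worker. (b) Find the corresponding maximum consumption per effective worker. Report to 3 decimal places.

(a) k_gold ≈ 12.701; (b) c_gold ≈ 1.713

Capital per effective worker breaks even when investment replaces (n + g + δ)·k; here n + g + δ = 0.106.
Maximizing c = f(k) − (n+g+δ)·k gives f'(k) = n+g+δ, i.e. 0.44·k^(0.44−1) = 0.106, so k_gold = (0.44/0.106)^(1/0.56) ≈ 12.7009.
y_gold = 12.7009^0.44 ≈ 3.0598; c_gold = y_gold − 0.106·k_gold ≈ 1.7135.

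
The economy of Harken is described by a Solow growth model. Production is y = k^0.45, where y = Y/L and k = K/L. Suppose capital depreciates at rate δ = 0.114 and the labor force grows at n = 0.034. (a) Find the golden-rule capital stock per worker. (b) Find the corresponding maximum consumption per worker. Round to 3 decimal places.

n + δ = 0.034 + 0.114 = 0.148.
Setting f'(k) = n+δ gives 0.45·k^(0.45−1) = 0.148, hence k_gold = (0.45/0.148)^(1/0.55) ≈ 7.5525.
y_gold = 7.5525^0.45 ≈ 2.4839; c_gold = y_gold − 0.148·k_gold ≈ 1.3662.

(a) k_gold ≈ 7.553; (b) c_gold ≈ 1.366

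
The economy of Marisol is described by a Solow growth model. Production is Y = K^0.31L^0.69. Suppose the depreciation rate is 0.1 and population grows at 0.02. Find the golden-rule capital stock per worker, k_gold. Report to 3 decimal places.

Break-even investment rate: n + δ = 0.02 + 0.1 = 0.12.
Maximizing c = f(k) − (n+δ)·k gives f'(k) = n+δ, i.e. 0.31·k^(0.31−1) = 0.12, so k_gold = (0.31/0.12)^(1/0.69) ≈ 3.9570.

k_gold ≈ 3.957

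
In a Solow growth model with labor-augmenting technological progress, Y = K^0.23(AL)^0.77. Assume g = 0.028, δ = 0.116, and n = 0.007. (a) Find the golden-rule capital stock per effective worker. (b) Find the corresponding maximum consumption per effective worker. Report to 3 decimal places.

Capital per effective worker breaks even when investment replaces (n + g + δ)·k; here n + g + δ = 0.151.
At the golden rule the marginal product of capital equals n+g+δ: 0.23·k^(0.23−1) = 0.151. Solving, k_gold = (0.23/0.151)^(1/0.77) ≈ 1.7272.
y_gold = 1.7272^0.23 ≈ 1.1339; c_gold = y_gold − 0.151·k_gold ≈ 0.8731.

(a) k_gold ≈ 1.727; (b) c_gold ≈ 0.873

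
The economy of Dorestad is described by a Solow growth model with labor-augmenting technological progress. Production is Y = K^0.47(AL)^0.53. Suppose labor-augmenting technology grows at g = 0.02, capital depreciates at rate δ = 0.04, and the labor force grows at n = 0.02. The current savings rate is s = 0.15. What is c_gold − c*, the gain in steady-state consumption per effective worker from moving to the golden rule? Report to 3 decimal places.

Δc ≈ 1.064

Capital per effective worker breaks even when investment replaces (n + g + δ)·k; here n + g + δ = 0.08.
Current steady state (s = 0.15): k* = (0.15/0.08)^(1/0.53) ≈ 3.2741, y* = 3.2741^0.47 ≈ 1.7462, c* = (1−0.15)·1.7462 ≈ 1.4843.
Golden rule sets MPK = n+g+δ: 0.47·k^(0.47−1) = 0.08, so k_gold = (0.47/0.08)^(1/0.53) ≈ 28.2461.
y_gold = 28.2461^0.47 ≈ 4.8078, c_gold = y_gold − 0.08·k_gold ≈ 2.5482.
Gain: Δc = 2.5482 − 1.4843 ≈ 1.0639.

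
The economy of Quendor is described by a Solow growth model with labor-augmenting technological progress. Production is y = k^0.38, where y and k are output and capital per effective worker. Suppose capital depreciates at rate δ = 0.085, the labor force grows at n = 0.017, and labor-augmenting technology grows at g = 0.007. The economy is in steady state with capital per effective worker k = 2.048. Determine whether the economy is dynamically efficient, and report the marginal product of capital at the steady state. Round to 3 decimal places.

dynamically efficient; MPK ≈ 0.244

The effective depreciation rate is n + g + δ = 0.017 + 0.007 + 0.085 = 0.109.
MPK = 0.38·k^(0.38−1) = 0.38·2.048^(-0.62) ≈ 0.2436.
MPK > 0.109, so the economy is dynamically efficient (under-saving).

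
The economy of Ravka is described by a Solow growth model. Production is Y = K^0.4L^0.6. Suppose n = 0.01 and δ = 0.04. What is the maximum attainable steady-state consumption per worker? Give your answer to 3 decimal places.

c_gold ≈ 2.400

Break-even investment rate: n + δ = 0.01 + 0.04 = 0.05.
Setting f'(k) = n+δ gives 0.4·k^(0.4−1) = 0.05, hence k_gold = (0.4/0.05)^(1/0.6) ≈ 32.0000.
y_gold = 32.0000^0.4 ≈ 4.0000.
c_gold = y_gold − (n+δ)·k_gold = 4.0000 − 0.05·32.0000 ≈ 2.4000.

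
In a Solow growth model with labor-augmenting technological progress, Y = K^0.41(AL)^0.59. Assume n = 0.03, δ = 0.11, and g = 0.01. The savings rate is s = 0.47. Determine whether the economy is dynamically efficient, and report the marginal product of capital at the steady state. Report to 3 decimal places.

dynamically inefficient; MPK ≈ 0.131

n + g + δ = 0.03 + 0.01 + 0.11 = 0.15.
Steady-state k*: s·k^0.41 = 0.15·k gives k* = (0.47/0.15)^(1/0.59) ≈ 6.9293.
MPK = 0.41·6.9293^(-0.59) ≈ 0.1309.
MPK < n+g+δ = 0.15, so the economy is dynamically inefficient (over-saving).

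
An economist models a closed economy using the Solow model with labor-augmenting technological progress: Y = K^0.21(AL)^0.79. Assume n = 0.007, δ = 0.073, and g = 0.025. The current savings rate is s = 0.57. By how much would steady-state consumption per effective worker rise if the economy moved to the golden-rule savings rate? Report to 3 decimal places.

Δc ≈ 0.276

Capital per effective worker breaks even when investment replaces (n + g + δ)·k; here n + g + δ = 0.105.
Current steady state (s = 0.57): k* = (0.57/0.105)^(1/0.79) ≈ 8.5110, y* = 8.5110^0.21 ≈ 1.5678, c* = (1−0.57)·1.5678 ≈ 0.6742.
At the golden rule the marginal product of capital equals n+g+δ: 0.21·k^(0.21−1) = 0.105. Solving, k_gold = (0.21/0.105)^(1/0.79) ≈ 2.4046.
y_gold = 2.4046^0.21 ≈ 1.2023, c_gold = y_gold − 0.105·k_gold ≈ 0.9498.
Gain: Δc = 0.9498 − 0.6742 ≈ 0.2757.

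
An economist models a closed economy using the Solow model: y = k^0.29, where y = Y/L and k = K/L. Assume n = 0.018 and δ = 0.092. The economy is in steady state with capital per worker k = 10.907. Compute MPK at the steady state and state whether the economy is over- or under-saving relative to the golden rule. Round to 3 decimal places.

over-saving; MPK ≈ 0.053

n + δ = 0.018 + 0.092 = 0.11.
MPK = 0.29·k^(0.29−1) = 0.29·10.907^(-0.71) ≈ 0.0532.
MPK < 0.11, so the economy is dynamically inefficient (over-saving).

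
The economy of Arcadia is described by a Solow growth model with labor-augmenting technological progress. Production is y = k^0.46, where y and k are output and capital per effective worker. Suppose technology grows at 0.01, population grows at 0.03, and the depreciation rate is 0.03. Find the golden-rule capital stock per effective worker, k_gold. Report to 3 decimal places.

Break-even investment rate: n + g + δ = 0.03 + 0.01 + 0.03 = 0.07.
Golden rule sets MPK = n+g+δ: 0.46·k^(0.46−1) = 0.07, so k_gold = (0.46/0.07)^(1/0.54) ≈ 32.6727.

k_gold ≈ 32.673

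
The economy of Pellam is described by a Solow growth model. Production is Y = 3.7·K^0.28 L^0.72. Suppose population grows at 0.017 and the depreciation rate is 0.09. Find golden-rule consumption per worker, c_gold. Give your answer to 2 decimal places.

c_gold ≈ 6.44

n + δ = 0.017 + 0.09 = 0.107.
Setting f'(k) = n+δ gives 0.28·3.7·k^(0.28−1) = 0.107, hence k_gold = (0.28·3.7/0.107)^(1/0.72) ≈ 23.4105.
y_gold = 3.7·23.4105^0.28 ≈ 8.9462.
c_gold = y_gold − (n+δ)·k_gold = 8.9462 − 0.107·23.4105 ≈ 6.4412.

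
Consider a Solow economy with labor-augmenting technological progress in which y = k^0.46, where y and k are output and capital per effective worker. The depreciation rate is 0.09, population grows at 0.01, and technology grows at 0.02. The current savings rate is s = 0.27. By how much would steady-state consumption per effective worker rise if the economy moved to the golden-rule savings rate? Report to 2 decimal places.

Capital per effective worker breaks even when investment replaces (n + g + δ)·k; here n + g + δ = 0.12.
Current steady state (s = 0.27): k* = (0.27/0.12)^(1/0.54) ≈ 4.4894, y* = 4.4894^0.46 ≈ 1.9953, c* = (1−0.27)·1.9953 ≈ 1.4566.
Golden rule sets MPK = n+g+δ: 0.46·k^(0.46−1) = 0.12, so k_gold = (0.46/0.12)^(1/0.54) ≈ 12.0420.
y_gold = 12.0420^0.46 ≈ 3.1414, c_gold = y_gold − 0.12·k_gold ≈ 1.6963.
Gain: Δc = 1.6963 − 1.4566 ≈ 0.2398.

Δc ≈ 0.24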